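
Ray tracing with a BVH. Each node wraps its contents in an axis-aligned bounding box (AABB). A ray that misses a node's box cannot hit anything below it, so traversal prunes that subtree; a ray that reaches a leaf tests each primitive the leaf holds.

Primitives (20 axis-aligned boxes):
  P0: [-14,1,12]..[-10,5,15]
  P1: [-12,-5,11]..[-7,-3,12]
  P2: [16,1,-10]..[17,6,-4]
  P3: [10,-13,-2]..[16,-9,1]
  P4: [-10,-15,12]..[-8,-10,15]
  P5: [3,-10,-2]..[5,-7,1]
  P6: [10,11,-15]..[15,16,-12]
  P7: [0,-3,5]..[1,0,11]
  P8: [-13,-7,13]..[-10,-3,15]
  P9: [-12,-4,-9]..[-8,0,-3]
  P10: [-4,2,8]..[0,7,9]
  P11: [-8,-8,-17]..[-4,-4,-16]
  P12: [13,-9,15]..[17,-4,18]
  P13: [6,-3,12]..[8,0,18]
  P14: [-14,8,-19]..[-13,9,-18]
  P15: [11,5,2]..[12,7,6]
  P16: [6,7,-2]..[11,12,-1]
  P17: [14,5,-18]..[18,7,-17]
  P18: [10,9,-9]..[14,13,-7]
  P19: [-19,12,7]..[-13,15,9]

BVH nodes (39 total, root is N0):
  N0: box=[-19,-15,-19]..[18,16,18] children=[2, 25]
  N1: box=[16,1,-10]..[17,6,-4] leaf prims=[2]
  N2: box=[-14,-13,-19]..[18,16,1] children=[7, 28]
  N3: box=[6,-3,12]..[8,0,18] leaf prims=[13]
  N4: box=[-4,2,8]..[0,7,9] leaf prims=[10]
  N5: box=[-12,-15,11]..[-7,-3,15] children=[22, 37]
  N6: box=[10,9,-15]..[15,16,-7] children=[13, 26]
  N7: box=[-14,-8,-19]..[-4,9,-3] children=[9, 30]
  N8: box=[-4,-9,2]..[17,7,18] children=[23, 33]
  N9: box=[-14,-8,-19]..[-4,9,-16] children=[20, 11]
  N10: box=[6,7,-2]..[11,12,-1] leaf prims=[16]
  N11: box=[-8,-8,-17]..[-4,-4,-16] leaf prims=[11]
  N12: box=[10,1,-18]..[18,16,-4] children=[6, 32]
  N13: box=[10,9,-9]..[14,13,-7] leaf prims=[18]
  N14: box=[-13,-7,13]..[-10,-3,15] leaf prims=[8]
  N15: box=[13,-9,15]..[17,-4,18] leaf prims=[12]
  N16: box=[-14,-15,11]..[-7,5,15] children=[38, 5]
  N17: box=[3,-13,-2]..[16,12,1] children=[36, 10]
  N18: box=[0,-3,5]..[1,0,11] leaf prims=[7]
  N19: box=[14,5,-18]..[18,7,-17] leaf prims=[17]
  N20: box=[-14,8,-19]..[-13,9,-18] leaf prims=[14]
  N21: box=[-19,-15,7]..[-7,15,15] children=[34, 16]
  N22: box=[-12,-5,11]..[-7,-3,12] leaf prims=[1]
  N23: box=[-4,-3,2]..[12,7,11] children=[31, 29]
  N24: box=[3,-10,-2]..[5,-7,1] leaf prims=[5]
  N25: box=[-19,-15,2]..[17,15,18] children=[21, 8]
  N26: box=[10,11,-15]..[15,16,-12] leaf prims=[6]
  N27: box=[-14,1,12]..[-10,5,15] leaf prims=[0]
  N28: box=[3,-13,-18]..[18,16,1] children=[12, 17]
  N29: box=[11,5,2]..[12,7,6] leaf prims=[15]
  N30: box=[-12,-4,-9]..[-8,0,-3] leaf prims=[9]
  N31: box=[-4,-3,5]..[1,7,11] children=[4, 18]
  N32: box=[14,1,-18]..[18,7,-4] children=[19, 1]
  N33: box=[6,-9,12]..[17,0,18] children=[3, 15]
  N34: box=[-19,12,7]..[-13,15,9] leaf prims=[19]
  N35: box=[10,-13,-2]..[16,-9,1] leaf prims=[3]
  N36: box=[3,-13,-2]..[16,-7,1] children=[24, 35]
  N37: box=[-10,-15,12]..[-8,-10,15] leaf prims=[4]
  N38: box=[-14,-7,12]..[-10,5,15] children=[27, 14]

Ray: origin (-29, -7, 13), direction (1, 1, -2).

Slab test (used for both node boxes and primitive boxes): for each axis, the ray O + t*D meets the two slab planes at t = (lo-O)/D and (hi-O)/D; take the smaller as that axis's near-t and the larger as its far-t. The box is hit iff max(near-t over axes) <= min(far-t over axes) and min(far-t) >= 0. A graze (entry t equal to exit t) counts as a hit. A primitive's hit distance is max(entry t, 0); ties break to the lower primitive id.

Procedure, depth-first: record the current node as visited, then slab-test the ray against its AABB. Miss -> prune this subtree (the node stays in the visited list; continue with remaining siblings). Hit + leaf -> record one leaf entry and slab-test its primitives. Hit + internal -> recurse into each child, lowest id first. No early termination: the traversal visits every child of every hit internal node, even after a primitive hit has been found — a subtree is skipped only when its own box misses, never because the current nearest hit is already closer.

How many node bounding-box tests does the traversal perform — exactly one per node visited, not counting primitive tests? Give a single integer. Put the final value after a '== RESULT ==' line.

Trace the traversal:
N0 x:[10,47] y:[-8,23] z:[-5/2,16] -> hit [10,16], descend [2, 25]
  N2 x:[15,47] y:[-6,23] z:[6,16] -> hit [15,16], descend [7, 28]
    N7 x:[15,25] y:[-1,16] z:[8,16] -> hit [15,16], descend [9, 30]
      N9 x:[15,25] y:[-1,16] z:[29/2,16] -> hit [15,16], descend [11, 20]
        N11 x:[21,25] y:[-1,3] z:[29/2,15] -> miss, prune
        N20 x:[15,16] y:[15,16] z:[31/2,16] -> hit [31/2,16] leaf, test {P14@t=31/2}
      N30 x:[17,21] y:[3,7] z:[8,11] -> miss, prune
    N28 x:[32,47] y:[-6,23] z:[6,31/2] -> miss, prune
  N25 x:[10,46] y:[-8,22] z:[-5/2,11/2] -> miss, prune

Summary -> nodes [0, 2, 7, 9, 11, 20, 30, 28, 25]; box-tests=9; leaf-entries=1; first=P14

== RESULT ==
9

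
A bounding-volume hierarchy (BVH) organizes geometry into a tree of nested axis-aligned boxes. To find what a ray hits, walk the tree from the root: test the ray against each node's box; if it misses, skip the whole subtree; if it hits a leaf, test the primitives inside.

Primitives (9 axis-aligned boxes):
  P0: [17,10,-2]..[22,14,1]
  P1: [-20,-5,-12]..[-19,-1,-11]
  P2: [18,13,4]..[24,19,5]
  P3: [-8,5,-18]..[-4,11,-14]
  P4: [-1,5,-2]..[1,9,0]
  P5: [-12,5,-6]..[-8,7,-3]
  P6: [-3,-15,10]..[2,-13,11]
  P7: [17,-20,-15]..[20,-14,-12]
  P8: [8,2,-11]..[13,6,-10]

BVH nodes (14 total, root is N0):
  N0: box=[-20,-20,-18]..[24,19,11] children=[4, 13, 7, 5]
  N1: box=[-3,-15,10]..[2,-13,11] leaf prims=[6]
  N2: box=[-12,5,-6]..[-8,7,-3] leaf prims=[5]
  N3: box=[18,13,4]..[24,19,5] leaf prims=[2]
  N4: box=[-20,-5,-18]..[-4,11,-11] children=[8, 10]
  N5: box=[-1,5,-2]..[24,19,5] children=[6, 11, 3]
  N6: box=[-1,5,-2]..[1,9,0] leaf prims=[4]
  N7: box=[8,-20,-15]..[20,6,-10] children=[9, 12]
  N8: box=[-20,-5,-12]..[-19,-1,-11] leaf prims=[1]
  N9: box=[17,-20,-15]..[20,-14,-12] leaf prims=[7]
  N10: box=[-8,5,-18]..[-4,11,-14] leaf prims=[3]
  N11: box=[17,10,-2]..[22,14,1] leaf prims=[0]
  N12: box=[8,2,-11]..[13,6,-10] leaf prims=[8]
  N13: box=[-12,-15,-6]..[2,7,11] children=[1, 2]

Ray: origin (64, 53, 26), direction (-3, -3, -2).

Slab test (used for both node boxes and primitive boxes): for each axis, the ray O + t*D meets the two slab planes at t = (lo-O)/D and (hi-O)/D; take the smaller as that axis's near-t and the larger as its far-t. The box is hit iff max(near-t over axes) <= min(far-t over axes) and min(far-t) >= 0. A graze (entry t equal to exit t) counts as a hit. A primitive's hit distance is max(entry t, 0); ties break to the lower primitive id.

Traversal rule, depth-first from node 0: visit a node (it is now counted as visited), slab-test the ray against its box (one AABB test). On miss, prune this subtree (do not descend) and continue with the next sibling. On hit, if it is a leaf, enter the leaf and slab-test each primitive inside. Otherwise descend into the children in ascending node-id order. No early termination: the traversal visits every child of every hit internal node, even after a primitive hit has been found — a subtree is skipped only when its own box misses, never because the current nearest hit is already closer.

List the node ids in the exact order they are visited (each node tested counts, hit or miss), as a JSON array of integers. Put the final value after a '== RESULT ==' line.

Trace the traversal:
N0 x:[40/3,28] y:[34/3,73/3] z:[15/2,22] -> hit [40/3,22], descend [4, 5, 7, 13]
  N4 x:[68/3,28] y:[14,58/3] z:[37/2,22] -> miss, prune
  N5 x:[40/3,65/3] y:[34/3,16] z:[21/2,14] -> hit [40/3,14], descend [3, 6, 11]
    N3 x:[40/3,46/3] y:[34/3,40/3] z:[21/2,11] -> miss, prune
    N6 x:[21,65/3] y:[44/3,16] z:[13,14] -> miss, prune
    N11 x:[14,47/3] y:[13,43/3] z:[25/2,14] -> hit [14,14] leaf, test {P0@t=14}
  N7 x:[44/3,56/3] y:[47/3,73/3] z:[18,41/2] -> hit [18,56/3], descend [9, 12]
    N9 x:[44/3,47/3] y:[67/3,73/3] z:[19,41/2] -> miss, prune
    N12 x:[17,56/3] y:[47/3,17] z:[18,37/2] -> miss, prune
  N13 x:[62/3,76/3] y:[46/3,68/3] z:[15/2,16] -> miss, prune

Summary -> nodes [0, 4, 5, 3, 6, 11, 7, 9, 12, 13]; box-tests=10; leaf-entries=1; first=P0

== RESULT ==
[0, 4, 5, 3, 6, 11, 7, 9, 12, 13]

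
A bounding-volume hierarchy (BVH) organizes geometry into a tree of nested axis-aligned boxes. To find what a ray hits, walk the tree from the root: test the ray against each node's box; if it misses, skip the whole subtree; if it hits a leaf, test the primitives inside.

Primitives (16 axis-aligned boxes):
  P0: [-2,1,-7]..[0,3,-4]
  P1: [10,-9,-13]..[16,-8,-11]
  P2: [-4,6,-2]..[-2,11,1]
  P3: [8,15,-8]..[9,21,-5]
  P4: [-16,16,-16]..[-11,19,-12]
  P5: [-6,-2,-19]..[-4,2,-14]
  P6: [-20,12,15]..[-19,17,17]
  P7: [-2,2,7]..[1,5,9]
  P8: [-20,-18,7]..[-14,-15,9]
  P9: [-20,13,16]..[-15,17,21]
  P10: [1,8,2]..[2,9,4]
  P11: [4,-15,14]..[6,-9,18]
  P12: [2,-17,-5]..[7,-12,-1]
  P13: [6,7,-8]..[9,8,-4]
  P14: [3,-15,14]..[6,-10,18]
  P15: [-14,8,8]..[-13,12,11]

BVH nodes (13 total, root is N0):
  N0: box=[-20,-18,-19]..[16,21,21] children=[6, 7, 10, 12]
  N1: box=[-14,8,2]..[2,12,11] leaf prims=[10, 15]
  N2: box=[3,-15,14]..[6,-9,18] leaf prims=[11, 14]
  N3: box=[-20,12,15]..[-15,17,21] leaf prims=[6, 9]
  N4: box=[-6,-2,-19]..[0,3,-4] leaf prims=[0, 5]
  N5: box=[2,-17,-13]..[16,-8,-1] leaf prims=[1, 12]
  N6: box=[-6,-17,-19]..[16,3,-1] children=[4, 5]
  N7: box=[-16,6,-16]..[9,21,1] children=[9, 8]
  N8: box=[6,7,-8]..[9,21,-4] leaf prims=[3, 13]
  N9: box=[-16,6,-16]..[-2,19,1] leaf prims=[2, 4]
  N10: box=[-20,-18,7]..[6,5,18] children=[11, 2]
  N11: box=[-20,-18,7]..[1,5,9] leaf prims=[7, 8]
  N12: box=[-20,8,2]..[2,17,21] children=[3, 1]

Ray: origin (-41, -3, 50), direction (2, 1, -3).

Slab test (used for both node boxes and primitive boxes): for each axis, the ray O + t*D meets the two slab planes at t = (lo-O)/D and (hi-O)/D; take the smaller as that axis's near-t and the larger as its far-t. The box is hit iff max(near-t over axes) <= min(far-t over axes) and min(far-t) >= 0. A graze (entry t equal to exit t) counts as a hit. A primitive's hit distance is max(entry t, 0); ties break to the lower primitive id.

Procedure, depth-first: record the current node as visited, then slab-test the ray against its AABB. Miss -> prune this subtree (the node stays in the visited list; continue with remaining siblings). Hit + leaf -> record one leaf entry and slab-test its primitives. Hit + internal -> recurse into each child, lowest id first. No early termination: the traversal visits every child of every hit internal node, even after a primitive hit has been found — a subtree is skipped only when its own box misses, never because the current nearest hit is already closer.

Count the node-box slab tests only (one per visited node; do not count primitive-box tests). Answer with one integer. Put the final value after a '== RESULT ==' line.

Walk:
N0 x:[21/2,57/2] y:[-15,24] z:[29/3,23] -> hit [21/2,23], descend [6, 7, 10, 12]
  N6 x:[35/2,57/2] y:[-14,6] z:[17,23] -> miss, prune
  N7 x:[25/2,25] y:[9,24] z:[49/3,22] -> hit [49/3,22], descend [8, 9]
    N8 x:[47/2,25] y:[10,24] z:[18,58/3] -> miss, prune
    N9 x:[25/2,39/2] y:[9,22] z:[49/3,22] -> hit [49/3,39/2] leaf, test {P2(miss), P4(miss)}
  N10 x:[21/2,47/2] y:[-15,8] z:[32/3,43/3] -> miss, prune
  N12 x:[21/2,43/2] y:[11,20] z:[29/3,16] -> hit [11,16], descend [1, 3]
    N1 x:[27/2,43/2] y:[11,15] z:[13,16] -> hit [27/2,15] leaf, test {P10(miss), P15@t=27/2}
    N3 x:[21/2,13] y:[15,20] z:[29/3,35/3] -> miss, prune

order=[0, 6, 7, 8, 9, 10, 12, 1, 3]  |boxes|=9  |leaves|=2  hit=P15

== RESULT ==
9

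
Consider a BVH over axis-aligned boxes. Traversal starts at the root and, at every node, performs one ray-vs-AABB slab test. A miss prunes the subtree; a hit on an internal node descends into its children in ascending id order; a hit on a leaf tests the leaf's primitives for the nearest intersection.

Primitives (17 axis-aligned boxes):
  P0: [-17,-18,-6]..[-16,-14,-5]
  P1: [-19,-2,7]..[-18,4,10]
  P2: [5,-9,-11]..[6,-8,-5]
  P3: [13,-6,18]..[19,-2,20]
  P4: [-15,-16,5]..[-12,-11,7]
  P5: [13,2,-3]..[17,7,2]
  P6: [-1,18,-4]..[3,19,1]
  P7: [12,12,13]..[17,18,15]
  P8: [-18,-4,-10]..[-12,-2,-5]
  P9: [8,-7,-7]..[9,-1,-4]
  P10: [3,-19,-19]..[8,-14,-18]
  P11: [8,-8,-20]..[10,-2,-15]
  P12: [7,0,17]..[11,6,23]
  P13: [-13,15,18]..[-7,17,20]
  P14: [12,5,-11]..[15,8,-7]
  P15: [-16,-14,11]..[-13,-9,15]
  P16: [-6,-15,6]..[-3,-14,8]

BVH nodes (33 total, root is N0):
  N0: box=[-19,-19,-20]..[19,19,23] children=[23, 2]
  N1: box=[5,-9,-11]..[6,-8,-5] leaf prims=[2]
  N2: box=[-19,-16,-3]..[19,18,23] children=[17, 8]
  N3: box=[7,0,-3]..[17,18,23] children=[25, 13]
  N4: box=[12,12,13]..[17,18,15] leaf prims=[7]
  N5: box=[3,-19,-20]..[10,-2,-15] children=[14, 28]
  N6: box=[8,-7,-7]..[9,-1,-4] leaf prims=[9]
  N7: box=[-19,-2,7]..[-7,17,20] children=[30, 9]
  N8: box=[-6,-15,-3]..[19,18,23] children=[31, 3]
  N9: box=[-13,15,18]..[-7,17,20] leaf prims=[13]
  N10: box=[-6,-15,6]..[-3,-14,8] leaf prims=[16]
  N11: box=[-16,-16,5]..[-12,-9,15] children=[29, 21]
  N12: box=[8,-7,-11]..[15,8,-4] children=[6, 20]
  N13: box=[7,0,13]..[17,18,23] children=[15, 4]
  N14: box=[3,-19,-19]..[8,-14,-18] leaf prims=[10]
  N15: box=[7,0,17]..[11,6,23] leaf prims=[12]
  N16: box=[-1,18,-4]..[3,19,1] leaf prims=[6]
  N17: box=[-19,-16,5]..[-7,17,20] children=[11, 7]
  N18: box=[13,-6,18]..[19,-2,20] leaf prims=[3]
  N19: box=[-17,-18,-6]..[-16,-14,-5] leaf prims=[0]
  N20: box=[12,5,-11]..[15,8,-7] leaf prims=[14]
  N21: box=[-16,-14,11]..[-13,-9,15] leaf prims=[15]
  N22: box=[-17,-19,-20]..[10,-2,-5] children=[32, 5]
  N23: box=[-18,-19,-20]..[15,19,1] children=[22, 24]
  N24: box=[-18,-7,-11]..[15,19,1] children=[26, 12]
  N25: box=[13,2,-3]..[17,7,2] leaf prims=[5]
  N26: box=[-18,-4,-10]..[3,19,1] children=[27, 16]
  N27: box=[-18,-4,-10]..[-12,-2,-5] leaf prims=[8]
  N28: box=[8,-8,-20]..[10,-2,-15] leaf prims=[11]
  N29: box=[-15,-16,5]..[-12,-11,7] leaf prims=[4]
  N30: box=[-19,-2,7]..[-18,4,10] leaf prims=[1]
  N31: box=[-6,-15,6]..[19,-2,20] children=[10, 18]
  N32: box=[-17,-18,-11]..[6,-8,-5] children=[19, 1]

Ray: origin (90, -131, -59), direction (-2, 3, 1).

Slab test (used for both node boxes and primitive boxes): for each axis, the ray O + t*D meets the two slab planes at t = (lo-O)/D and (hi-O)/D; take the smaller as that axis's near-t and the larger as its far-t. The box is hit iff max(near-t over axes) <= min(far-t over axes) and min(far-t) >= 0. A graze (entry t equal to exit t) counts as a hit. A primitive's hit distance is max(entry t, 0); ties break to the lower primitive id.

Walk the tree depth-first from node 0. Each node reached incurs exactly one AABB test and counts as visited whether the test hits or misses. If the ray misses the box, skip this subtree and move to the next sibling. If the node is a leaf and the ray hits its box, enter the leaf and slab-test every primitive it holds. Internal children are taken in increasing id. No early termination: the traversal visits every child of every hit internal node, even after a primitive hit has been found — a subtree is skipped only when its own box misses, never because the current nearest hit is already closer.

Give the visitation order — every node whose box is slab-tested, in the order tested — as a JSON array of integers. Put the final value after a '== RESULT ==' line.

Traverse from the root:
N0 x:[71/2,109/2] y:[112/3,50] z:[39,82] -> hit [39,50], descend [2, 23]
  N2 x:[71/2,109/2] y:[115/3,149/3] z:[56,82] -> miss, prune
  N23 x:[75/2,54] y:[112/3,50] z:[39,60] -> hit [39,50], descend [22, 24]
    N22 x:[40,107/2] y:[112/3,43] z:[39,54] -> hit [40,43], descend [5, 32]
      N5 x:[40,87/2] y:[112/3,43] z:[39,44] -> hit [40,43], descend [14, 28]
        N14 x:[41,87/2] y:[112/3,39] z:[40,41] -> miss, prune
        N28 x:[40,41] y:[41,43] z:[39,44] -> hit [41,41] leaf, test {P11@t=41}
      N32 x:[42,107/2] y:[113/3,41] z:[48,54] -> miss, prune
    N24 x:[75/2,54] y:[124/3,50] z:[48,60] -> hit [48,50], descend [12, 26]
      N12 x:[75/2,41] y:[124/3,139/3] z:[48,55] -> miss, prune
      N26 x:[87/2,54] y:[127/3,50] z:[49,60] -> hit [49,50], descend [16, 27]
        N16 x:[87/2,91/2] y:[149/3,50] z:[55,60] -> miss, prune
        N27 x:[51,54] y:[127/3,43] z:[49,54] -> miss, prune

Visited [0, 2, 23, 22, 5, 14, 28, 32, 24, 12, 26, 16, 27]. Tests: 13 box, 1 leaf. Nearest: P11.

== RESULT ==
[0, 2, 23, 22, 5, 14, 28, 32, 24, 12, 26, 16, 27]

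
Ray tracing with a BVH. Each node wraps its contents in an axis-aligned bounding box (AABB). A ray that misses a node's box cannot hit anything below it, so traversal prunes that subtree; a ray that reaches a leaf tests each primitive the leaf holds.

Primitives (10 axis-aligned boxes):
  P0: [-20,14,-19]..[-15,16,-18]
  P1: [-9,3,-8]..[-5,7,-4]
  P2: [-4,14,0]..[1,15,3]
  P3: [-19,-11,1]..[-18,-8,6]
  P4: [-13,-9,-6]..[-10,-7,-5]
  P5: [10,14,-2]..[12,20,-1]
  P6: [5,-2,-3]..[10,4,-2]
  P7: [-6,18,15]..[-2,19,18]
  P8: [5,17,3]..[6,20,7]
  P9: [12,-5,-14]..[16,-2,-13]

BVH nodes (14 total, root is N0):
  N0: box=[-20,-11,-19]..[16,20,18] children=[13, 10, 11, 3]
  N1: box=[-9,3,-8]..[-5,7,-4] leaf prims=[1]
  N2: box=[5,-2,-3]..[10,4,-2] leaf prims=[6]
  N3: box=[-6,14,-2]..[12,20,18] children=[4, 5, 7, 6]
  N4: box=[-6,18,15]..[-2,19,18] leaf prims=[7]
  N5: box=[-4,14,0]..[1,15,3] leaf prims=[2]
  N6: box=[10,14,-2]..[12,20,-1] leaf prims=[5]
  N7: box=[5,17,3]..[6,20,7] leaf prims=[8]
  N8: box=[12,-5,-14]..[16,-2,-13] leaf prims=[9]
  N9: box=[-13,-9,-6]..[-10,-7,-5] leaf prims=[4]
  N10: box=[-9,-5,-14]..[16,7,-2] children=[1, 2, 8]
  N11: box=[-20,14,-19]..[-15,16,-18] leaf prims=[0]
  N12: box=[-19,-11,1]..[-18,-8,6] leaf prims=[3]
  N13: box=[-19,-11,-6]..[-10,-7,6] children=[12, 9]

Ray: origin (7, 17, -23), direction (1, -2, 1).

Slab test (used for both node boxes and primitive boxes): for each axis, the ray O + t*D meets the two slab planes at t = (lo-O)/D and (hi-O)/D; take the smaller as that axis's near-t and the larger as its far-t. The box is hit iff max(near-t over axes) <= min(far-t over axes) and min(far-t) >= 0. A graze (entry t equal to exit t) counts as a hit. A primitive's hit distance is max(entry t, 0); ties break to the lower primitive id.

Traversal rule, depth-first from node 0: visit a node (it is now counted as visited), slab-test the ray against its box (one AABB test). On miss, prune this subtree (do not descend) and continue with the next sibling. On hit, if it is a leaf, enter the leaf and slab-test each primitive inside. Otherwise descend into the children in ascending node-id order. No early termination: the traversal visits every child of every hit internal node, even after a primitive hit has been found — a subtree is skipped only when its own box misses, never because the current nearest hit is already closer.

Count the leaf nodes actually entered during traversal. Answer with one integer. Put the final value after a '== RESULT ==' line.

Trace the traversal:
N0 x:[-27,9] y:[-3/2,14] z:[4,41] -> hit [4,9], descend [3, 10, 11, 13]
  N3 x:[-13,5] y:[-3/2,3/2] z:[21,41] -> miss, prune
  N10 x:[-16,9] y:[5,11] z:[9,21] -> hit [9,9], descend [1, 2, 8]
    N1 x:[-16,-12] y:[5,7] z:[15,19] -> miss, prune
    N2 x:[-2,3] y:[13/2,19/2] z:[20,21] -> miss, prune
    N8 x:[5,9] y:[19/2,11] z:[9,10] -> miss, prune
  N11 x:[-27,-22] y:[1/2,3/2] z:[4,5] -> miss, prune
  N13 x:[-26,-17] y:[12,14] z:[17,29] -> miss, prune

Summary -> nodes [0, 3, 10, 1, 2, 8, 11, 13]; box-tests=8; leaf-entries=0; first=miss

== RESULT ==
0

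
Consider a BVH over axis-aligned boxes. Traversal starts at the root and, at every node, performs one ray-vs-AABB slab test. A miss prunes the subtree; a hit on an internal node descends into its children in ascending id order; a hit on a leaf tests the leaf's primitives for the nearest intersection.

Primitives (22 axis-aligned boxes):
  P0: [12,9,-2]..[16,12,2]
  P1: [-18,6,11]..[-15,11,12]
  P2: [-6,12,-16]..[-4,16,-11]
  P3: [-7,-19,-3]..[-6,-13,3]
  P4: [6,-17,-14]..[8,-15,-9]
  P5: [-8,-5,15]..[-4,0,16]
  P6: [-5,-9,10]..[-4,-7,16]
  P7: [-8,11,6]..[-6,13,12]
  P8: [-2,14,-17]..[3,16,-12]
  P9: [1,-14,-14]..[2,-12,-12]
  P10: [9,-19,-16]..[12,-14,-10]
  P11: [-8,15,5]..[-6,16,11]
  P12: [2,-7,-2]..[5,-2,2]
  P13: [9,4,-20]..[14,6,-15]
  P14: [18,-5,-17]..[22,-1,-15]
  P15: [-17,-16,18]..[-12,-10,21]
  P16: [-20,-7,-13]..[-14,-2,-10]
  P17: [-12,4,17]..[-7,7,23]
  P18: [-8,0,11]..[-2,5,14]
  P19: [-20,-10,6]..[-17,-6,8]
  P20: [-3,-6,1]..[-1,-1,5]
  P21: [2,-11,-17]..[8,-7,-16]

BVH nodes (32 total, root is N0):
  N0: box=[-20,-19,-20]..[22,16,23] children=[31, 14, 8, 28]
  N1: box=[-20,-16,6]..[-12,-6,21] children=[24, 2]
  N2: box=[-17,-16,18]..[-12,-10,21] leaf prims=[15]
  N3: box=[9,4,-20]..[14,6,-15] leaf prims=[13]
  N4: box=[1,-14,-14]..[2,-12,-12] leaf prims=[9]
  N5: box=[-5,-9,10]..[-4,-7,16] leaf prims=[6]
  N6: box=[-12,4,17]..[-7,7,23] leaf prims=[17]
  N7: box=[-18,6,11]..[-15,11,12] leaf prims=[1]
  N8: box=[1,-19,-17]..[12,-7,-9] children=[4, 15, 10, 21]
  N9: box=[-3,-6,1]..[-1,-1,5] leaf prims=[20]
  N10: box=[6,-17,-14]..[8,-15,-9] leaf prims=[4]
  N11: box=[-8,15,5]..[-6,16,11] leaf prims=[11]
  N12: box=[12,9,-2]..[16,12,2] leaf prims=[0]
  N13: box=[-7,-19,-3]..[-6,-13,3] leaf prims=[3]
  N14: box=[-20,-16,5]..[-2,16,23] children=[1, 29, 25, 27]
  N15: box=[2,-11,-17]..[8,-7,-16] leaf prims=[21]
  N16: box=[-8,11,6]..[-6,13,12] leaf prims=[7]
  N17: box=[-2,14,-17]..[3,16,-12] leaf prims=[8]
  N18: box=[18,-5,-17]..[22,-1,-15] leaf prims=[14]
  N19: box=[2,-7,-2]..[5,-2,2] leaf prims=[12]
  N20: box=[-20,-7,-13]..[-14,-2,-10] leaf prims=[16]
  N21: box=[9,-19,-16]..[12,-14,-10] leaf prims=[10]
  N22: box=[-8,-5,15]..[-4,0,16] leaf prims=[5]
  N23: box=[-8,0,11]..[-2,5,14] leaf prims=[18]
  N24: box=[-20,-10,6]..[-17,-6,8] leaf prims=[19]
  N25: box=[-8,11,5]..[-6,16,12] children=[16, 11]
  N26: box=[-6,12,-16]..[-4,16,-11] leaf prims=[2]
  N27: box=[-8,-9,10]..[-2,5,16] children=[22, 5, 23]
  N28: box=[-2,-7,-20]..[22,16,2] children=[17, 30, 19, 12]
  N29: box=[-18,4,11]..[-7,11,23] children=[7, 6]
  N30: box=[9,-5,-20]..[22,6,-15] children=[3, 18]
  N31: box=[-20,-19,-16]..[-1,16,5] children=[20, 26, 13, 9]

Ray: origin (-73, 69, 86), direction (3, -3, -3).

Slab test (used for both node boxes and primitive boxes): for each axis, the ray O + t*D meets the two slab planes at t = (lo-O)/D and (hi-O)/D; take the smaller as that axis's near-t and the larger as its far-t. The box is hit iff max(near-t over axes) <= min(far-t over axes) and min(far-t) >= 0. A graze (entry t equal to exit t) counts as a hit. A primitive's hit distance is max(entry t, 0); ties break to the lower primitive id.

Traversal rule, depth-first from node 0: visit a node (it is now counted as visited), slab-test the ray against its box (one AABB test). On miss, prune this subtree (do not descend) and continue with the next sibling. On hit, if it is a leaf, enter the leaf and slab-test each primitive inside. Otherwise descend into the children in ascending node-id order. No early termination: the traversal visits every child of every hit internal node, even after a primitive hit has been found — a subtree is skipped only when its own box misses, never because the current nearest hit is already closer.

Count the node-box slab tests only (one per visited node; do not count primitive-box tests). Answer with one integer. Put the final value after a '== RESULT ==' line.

Trace the traversal:
N0 x:[53/3,95/3] y:[53/3,88/3] z:[21,106/3] -> hit [21,88/3], descend [8, 14, 28, 31]
  N8 x:[74/3,85/3] y:[76/3,88/3] z:[95/3,103/3] -> miss, prune
  N14 x:[53/3,71/3] y:[53/3,85/3] z:[21,27] -> hit [21,71/3], descend [1, 25, 27, 29]
    N1 x:[53/3,61/3] y:[25,85/3] z:[65/3,80/3] -> miss, prune
    N25 x:[65/3,67/3] y:[53/3,58/3] z:[74/3,27] -> miss, prune
    N27 x:[65/3,71/3] y:[64/3,26] z:[70/3,76/3] -> hit [70/3,71/3], descend [5, 22, 23]
      N5 x:[68/3,23] y:[76/3,26] z:[70/3,76/3] -> miss, prune
      N22 x:[65/3,23] y:[23,74/3] z:[70/3,71/3] -> miss, prune
      N23 x:[65/3,71/3] y:[64/3,23] z:[24,25] -> miss, prune
    N29 x:[55/3,22] y:[58/3,65/3] z:[21,25] -> hit [21,65/3], descend [6, 7]
      N6 x:[61/3,22] y:[62/3,65/3] z:[21,23] -> hit [21,65/3] leaf, test {P17@t=21}
      N7 x:[55/3,58/3] y:[58/3,21] z:[74/3,25] -> miss, prune
  N28 x:[71/3,95/3] y:[53/3,76/3] z:[28,106/3] -> miss, prune
  N31 x:[53/3,24] y:[53/3,88/3] z:[27,34] -> miss, prune

Summary -> nodes [0, 8, 14, 1, 25, 27, 5, 22, 23, 29, 6, 7, 28, 31]; box-tests=14; leaf-entries=1; first=P17

== RESULT ==
14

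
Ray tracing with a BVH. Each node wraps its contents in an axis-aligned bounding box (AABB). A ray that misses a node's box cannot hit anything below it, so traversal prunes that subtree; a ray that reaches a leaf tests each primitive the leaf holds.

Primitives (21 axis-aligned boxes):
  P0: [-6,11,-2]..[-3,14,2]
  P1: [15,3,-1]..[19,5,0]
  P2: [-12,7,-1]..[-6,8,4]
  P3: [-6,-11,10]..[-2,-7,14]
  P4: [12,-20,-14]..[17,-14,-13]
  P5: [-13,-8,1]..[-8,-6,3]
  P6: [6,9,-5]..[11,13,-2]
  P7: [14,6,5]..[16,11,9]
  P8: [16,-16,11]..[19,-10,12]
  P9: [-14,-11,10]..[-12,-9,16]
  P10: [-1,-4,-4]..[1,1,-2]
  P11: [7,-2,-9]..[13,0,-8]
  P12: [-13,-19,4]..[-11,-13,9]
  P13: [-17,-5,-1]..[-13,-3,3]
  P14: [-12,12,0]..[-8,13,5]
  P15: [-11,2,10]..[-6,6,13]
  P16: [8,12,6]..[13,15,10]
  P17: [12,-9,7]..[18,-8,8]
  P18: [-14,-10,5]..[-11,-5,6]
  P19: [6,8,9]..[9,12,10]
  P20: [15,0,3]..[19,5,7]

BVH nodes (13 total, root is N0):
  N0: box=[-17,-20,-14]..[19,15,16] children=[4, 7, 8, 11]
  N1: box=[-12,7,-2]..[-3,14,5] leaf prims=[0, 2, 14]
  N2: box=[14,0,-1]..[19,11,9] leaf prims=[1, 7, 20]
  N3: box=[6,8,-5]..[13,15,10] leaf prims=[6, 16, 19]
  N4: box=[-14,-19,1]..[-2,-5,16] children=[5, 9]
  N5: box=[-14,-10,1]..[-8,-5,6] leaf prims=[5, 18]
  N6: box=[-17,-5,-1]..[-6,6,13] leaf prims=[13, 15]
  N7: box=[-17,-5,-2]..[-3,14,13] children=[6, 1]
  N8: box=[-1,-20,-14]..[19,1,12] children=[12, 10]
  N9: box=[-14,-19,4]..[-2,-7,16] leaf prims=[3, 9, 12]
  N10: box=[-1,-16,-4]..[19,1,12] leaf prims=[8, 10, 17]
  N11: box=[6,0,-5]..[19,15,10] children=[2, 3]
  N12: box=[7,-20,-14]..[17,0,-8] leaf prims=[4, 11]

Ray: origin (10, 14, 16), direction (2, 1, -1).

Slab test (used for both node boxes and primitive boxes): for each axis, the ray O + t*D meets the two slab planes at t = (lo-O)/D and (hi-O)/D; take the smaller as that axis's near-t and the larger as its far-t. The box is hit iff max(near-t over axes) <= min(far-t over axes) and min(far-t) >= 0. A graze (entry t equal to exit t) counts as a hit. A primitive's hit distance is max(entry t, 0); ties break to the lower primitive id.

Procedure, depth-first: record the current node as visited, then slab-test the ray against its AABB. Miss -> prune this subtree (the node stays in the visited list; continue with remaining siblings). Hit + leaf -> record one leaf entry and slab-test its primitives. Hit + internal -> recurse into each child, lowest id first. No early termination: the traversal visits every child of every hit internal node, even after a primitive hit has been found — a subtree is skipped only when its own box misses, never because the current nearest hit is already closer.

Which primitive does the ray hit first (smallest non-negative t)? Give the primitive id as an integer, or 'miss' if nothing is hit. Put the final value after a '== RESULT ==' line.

Traverse from the root:
N0 x:[-27/2,9/2] y:[-34,1] z:[0,30] -> hit [0,1], descend [4, 7, 8, 11]
  N4 x:[-12,-6] y:[-33,-19] z:[0,15] -> miss, prune
  N7 x:[-27/2,-13/2] y:[-19,0] z:[3,18] -> miss, prune
  N8 x:[-11/2,9/2] y:[-34,-13] z:[4,30] -> miss, prune
  N11 x:[-2,9/2] y:[-14,1] z:[6,21] -> miss, prune

Summary -> nodes [0, 4, 7, 8, 11]; box-tests=5; leaf-entries=0; first=miss

== RESULT ==
miss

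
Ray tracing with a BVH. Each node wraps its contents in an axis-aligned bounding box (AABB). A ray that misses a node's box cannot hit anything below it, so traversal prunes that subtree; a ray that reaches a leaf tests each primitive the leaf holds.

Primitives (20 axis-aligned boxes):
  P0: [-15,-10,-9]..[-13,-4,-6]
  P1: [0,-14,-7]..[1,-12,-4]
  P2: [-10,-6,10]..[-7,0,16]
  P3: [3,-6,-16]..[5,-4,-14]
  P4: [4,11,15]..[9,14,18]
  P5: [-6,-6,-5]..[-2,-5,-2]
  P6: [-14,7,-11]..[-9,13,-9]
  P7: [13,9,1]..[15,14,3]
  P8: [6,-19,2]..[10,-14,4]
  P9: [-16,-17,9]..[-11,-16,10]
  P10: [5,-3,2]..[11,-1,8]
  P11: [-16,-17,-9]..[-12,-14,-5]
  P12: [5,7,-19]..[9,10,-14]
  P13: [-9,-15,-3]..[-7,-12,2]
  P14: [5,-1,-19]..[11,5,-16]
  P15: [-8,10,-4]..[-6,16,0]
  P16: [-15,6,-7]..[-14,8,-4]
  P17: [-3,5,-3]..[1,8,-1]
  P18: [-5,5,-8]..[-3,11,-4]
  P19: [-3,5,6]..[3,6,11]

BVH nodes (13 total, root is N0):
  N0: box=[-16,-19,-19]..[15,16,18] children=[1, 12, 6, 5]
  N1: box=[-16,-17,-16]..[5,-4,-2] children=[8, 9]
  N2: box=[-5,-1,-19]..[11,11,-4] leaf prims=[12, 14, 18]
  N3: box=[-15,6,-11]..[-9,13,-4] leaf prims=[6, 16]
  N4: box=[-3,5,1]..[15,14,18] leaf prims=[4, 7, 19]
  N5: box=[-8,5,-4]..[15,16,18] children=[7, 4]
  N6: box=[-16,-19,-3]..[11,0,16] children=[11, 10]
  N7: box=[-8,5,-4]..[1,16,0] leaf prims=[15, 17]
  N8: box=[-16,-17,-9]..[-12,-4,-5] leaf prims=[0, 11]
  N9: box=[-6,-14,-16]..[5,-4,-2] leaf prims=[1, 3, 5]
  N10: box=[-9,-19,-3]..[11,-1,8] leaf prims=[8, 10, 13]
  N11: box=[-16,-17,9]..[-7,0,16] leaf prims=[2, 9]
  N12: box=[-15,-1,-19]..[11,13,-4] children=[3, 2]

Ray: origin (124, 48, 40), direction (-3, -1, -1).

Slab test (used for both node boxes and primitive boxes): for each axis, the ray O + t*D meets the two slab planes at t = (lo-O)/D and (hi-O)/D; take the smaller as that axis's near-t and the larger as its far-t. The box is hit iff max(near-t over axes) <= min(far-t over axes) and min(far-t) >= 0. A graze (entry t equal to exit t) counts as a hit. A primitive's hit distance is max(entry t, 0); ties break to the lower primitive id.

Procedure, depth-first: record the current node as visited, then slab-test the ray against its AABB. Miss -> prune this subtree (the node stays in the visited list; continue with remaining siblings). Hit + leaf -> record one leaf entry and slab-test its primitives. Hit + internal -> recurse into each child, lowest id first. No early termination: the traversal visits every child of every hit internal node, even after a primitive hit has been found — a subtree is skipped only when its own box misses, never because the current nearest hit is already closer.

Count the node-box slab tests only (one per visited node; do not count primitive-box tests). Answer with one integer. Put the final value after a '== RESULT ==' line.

Traverse from the root:
N0 x:[109/3,140/3] y:[32,67] z:[22,59] -> hit [109/3,140/3], descend [1, 5, 6, 12]
  N1 x:[119/3,140/3] y:[52,65] z:[42,56] -> miss, prune
  N5 x:[109/3,44] y:[32,43] z:[22,44] -> hit [109/3,43], descend [4, 7]
    N4 x:[109/3,127/3] y:[34,43] z:[22,39] -> hit [109/3,39] leaf, test {P4(miss), P7@t=37, P19(miss)}
    N7 x:[41,44] y:[32,43] z:[40,44] -> hit [41,43] leaf, test {P15(miss), P17@t=41}
  N6 x:[113/3,140/3] y:[48,67] z:[24,43] -> miss, prune
  N12 x:[113/3,139/3] y:[35,49] z:[44,59] -> hit [44,139/3], descend [2, 3]
    N2 x:[113/3,43] y:[37,49] z:[44,59] -> miss, prune
    N3 x:[133/3,139/3] y:[35,42] z:[44,51] -> miss, prune

Visited [0, 1, 5, 4, 7, 6, 12, 2, 3]. Tests: 9 box, 2 leaf. Nearest: P7.

== RESULT ==
9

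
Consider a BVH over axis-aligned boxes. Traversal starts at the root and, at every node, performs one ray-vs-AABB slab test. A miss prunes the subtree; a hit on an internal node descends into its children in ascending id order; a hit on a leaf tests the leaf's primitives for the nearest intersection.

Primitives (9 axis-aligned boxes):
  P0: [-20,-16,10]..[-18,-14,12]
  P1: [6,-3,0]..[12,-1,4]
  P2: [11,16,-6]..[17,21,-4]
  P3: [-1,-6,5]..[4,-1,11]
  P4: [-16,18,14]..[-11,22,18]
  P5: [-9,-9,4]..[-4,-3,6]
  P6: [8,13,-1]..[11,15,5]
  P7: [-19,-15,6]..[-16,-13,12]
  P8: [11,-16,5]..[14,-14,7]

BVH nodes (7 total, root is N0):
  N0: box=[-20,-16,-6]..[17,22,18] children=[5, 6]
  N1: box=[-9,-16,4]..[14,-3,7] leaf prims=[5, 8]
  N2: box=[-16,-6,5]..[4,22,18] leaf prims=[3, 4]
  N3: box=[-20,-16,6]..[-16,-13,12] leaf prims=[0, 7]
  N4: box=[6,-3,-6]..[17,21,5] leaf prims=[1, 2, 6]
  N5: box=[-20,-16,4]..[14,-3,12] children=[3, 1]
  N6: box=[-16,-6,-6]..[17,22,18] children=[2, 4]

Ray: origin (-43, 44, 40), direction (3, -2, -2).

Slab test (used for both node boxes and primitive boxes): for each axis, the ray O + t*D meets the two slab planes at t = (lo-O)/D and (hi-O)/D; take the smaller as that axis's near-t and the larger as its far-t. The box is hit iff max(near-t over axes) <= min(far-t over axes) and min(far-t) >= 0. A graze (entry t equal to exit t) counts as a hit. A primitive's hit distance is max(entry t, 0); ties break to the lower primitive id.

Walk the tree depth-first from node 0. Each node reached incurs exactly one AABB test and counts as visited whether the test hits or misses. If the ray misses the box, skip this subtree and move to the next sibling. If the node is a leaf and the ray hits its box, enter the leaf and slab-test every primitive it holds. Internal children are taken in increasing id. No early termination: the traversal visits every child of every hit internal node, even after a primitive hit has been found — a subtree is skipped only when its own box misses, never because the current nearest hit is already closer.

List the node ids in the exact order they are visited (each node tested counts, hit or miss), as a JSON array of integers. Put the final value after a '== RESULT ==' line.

Walk:
N0 x:[23/3,20] y:[11,30] z:[11,23] -> hit [11,20], descend [5, 6]
  N5 x:[23/3,19] y:[47/2,30] z:[14,18] -> miss, prune
  N6 x:[9,20] y:[11,25] z:[11,23] -> hit [11,20], descend [2, 4]
    N2 x:[9,47/3] y:[11,25] z:[11,35/2] -> hit [11,47/3] leaf, test {P3(miss), P4(miss)}
    N4 x:[49/3,20] y:[23/2,47/2] z:[35/2,23] -> hit [35/2,20] leaf, test {P1(miss), P2(miss), P6(miss)}

Visited [0, 5, 6, 2, 4]. Tests: 5 box, 2 leaf. Nearest: miss.

== RESULT ==
[0, 5, 6, 2, 4]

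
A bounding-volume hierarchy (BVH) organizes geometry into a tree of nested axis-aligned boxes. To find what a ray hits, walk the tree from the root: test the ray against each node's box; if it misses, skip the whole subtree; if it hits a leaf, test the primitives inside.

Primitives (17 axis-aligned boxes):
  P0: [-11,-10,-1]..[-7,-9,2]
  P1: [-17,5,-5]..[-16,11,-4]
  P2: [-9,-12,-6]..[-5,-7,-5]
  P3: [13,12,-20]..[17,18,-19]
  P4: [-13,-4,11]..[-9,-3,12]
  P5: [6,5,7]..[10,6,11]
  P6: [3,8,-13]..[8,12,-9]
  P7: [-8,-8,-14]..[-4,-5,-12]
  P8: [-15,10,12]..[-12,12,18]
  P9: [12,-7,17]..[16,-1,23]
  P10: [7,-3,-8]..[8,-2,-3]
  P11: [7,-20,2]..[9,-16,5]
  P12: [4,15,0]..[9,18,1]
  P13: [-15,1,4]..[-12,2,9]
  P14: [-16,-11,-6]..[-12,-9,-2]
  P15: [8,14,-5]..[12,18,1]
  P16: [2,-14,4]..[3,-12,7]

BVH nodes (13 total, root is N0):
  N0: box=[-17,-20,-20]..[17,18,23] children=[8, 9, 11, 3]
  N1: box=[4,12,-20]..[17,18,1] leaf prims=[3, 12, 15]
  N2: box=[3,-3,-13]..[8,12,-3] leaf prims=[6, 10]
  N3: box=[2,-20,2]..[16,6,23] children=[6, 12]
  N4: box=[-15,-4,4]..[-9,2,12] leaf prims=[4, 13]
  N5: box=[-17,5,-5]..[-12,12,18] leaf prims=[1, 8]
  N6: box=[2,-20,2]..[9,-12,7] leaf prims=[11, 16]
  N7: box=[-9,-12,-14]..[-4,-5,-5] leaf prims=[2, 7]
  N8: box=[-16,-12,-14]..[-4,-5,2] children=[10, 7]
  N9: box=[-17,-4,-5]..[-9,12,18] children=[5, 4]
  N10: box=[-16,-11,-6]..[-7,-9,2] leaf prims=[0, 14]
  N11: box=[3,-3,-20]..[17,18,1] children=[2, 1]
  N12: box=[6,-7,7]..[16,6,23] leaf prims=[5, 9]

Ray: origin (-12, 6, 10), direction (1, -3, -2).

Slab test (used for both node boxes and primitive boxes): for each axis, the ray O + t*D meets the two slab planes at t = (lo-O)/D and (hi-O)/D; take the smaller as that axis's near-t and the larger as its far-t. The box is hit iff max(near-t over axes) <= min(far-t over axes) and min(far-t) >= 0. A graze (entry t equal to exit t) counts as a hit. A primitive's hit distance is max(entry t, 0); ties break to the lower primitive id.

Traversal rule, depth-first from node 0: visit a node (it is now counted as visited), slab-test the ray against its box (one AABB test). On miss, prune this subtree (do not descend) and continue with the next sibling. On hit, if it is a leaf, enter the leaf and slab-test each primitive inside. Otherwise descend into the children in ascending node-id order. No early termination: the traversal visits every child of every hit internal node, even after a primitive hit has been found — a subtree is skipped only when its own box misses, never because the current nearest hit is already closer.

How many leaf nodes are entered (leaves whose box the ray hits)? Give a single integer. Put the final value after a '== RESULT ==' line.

Traverse from the root:
N0 x:[-5,29] y:[-4,26/3] z:[-13/2,15] -> hit [-4,26/3], descend [3, 8, 9, 11]
  N3 x:[14,28] y:[0,26/3] z:[-13/2,4] -> miss, prune
  N8 x:[-4,8] y:[11/3,6] z:[4,12] -> hit [4,6], descend [7, 10]
    N7 x:[3,8] y:[11/3,6] z:[15/2,12] -> miss, prune
    N10 x:[-4,5] y:[5,17/3] z:[4,8] -> hit [5,5] leaf, test {P0@t=5, P14(miss)}
  N9 x:[-5,3] y:[-2,10/3] z:[-4,15/2] -> hit [-2,3], descend [4, 5]
    N4 x:[-3,3] y:[4/3,10/3] z:[-1,3] -> hit [4/3,3] leaf, test {P4(miss), P13(miss)}
    N5 x:[-5,0] y:[-2,1/3] z:[-4,15/2] -> hit [-2,0] leaf, test {P1(miss), P8(miss)}
  N11 x:[15,29] y:[-4,3] z:[9/2,15] -> miss, prune

Summary -> nodes [0, 3, 8, 7, 10, 9, 4, 5, 11]; box-tests=9; leaf-entries=3; first=P0

== RESULT ==
3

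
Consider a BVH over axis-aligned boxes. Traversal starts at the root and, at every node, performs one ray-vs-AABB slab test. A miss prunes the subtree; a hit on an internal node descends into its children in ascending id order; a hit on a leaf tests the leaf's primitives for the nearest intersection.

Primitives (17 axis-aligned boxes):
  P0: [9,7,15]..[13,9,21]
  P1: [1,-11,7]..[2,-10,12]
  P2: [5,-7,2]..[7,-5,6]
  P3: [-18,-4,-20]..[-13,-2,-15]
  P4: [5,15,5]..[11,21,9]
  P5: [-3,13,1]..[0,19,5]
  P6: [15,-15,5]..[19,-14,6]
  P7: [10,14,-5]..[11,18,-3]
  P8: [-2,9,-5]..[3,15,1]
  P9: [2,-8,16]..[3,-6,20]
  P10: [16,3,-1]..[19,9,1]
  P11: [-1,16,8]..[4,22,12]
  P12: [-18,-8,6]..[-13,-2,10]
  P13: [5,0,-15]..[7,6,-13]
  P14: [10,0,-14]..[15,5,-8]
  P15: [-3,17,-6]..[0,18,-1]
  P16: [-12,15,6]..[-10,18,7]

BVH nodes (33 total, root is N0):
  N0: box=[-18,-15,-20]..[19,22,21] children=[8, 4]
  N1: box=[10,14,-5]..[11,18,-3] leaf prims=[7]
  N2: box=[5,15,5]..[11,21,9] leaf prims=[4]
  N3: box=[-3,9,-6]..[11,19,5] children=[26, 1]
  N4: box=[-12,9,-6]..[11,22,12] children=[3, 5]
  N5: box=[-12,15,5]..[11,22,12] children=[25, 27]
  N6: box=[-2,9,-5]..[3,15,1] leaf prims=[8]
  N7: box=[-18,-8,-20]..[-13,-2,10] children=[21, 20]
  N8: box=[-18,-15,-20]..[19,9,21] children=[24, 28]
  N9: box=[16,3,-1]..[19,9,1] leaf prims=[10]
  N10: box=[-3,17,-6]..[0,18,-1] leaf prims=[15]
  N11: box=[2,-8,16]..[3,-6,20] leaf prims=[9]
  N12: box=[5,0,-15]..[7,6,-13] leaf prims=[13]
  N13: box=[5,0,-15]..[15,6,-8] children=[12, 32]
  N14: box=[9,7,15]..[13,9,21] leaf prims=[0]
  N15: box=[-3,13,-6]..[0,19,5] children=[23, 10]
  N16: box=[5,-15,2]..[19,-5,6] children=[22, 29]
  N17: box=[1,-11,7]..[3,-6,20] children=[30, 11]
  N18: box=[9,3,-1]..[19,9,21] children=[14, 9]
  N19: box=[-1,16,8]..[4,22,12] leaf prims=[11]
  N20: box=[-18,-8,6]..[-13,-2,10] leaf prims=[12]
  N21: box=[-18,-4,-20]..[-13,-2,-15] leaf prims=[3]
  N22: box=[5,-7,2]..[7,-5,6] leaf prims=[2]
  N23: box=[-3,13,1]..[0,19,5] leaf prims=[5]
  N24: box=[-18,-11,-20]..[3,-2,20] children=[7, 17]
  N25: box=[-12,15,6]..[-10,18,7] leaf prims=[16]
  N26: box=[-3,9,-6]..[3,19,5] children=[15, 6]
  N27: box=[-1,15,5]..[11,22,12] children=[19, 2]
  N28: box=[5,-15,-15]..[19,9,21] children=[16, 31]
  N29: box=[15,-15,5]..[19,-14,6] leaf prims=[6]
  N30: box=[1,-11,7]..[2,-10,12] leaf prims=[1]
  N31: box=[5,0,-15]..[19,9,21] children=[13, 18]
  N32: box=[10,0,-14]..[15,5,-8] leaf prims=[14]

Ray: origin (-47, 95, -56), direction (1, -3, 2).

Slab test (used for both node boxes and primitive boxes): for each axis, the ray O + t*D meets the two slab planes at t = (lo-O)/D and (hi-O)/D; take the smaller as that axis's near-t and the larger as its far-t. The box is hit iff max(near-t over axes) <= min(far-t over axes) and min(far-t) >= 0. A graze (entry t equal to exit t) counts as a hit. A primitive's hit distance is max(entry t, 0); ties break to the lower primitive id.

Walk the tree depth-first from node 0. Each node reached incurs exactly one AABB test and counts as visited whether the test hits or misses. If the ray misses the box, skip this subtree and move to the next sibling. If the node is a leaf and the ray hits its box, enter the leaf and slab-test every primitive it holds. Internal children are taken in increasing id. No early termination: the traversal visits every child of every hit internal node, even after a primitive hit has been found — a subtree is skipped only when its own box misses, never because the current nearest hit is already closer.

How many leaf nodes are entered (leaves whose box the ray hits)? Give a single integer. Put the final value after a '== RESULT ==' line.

Walk:
N0 x:[29,66] y:[73/3,110/3] z:[18,77/2] -> hit [29,110/3], descend [4, 8]
  N4 x:[35,58] y:[73/3,86/3] z:[25,34] -> miss, prune
  N8 x:[29,66] y:[86/3,110/3] z:[18,77/2] -> hit [29,110/3], descend [24, 28]
    N24 x:[29,50] y:[97/3,106/3] z:[18,38] -> hit [97/3,106/3], descend [7, 17]
      N7 x:[29,34] y:[97/3,103/3] z:[18,33] -> hit [97/3,33], descend [20, 21]
        N20 x:[29,34] y:[97/3,103/3] z:[31,33] -> hit [97/3,33] leaf, test {P12@t=97/3}
        N21 x:[29,34] y:[97/3,33] z:[18,41/2] -> miss, prune
      N17 x:[48,50] y:[101/3,106/3] z:[63/2,38] -> miss, prune
    N28 x:[52,66] y:[86/3,110/3] z:[41/2,77/2] -> miss, prune

9 AABB tests over nodes [0, 4, 8, 24, 7, 20, 21, 17, 28]; 1 leaf entered; closest P12.

== RESULT ==
1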